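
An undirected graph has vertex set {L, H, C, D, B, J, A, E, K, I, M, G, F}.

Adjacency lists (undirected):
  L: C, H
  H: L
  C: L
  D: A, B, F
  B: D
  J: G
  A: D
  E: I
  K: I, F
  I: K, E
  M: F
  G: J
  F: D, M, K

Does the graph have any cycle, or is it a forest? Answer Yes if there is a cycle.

DFS, tracking each vertex's parent; an edge to a visited non-parent vertex closes a cycle.
Start from B:
visit B (parent –)
  visit D (parent B)
    visit A (parent D)
      A–D: parent, skip
    D–B: parent, skip
    visit F (parent D)
      F–D: parent, skip
      visit M (parent F)
        M–F: parent, skip
      visit K (parent F)
        visit I (parent K)
          I–K: parent, skip
          visit E (parent I)
            E–I: parent, skip
        K–F: parent, skip
visit L (parent –)
  visit C (parent L)
    C–L: parent, skip
  visit H (parent L)
    H–L: parent, skip
visit J (parent –)
  visit G (parent J)
    G–J: parent, skip
No non-parent visited neighbor found — the graph is a forest.

No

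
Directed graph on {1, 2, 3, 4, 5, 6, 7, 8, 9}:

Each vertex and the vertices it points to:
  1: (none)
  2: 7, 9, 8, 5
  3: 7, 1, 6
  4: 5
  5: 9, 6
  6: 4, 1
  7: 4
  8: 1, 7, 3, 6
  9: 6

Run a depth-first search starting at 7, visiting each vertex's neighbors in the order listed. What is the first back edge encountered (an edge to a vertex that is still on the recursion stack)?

DFS from 7 (visiting each vertex's neighbors in the order listed); mark gray on enter, black on exit:
7 gray
  4 gray
    5 gray
      9 gray
        6 gray
          6→4: 4 is gray → back edge
First back edge: 6 → 4.

6→4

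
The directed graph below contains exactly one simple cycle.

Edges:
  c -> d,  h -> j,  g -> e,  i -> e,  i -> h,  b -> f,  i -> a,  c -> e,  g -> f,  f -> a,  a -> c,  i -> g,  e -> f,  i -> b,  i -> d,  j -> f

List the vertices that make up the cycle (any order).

DFS with gray/black marking from a:
a gray
  c gray
    e gray
      f gray
        f→a: a is gray → back edge
Back edge closes the cycle a → c → e → f → a; its vertices are {a, c, e, f}.

a, c, e, f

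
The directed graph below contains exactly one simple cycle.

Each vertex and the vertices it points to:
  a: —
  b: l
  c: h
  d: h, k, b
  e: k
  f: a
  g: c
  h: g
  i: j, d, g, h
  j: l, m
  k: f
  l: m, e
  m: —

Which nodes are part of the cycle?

c, g, h

DFS with gray/black marking from g:
g gray
  c gray
    h gray
      h→g: g is gray → back edge
Back edge closes the cycle g → c → h → g; its vertices are {c, g, h}.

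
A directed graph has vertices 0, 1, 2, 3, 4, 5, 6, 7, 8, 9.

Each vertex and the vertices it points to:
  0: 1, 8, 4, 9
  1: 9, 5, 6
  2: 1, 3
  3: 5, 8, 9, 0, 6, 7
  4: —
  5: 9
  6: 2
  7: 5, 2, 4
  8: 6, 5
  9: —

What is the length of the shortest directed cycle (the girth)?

For each vertex v, BFS finds the shortest path from v back to v.
The shortest such closed walk is 3 → 7 → 2 → 3, length 3.

3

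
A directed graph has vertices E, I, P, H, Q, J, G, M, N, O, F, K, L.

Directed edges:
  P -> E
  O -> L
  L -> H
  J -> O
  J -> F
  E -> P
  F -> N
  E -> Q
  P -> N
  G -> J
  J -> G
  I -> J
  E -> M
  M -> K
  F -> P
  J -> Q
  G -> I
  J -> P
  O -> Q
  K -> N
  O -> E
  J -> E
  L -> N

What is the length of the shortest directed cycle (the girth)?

For each vertex v, BFS finds the shortest path from v back to v.
The shortest such closed walk is J → G → J, length 2.

2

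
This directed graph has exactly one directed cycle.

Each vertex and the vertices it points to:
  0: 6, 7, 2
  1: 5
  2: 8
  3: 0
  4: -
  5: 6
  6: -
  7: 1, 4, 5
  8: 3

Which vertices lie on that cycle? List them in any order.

0, 2, 3, 8

DFS with gray/black marking from 0:
0 gray
  6 gray
  6 black
  7 gray
    1 gray
      5 gray
        5→6: 6 black — skip
      5 black
    1 black
    4 gray
    4 black
    7→5: 5 black — skip
  7 black
  2 gray
    8 gray
      3 gray
        3→0: 0 is gray → back edge
Back edge closes the cycle 0 → 2 → 8 → 3 → 0; its vertices are {0, 2, 3, 8}.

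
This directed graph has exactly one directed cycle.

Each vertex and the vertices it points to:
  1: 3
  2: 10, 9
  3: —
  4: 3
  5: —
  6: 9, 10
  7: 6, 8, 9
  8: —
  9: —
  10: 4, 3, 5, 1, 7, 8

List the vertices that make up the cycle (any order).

6, 7, 10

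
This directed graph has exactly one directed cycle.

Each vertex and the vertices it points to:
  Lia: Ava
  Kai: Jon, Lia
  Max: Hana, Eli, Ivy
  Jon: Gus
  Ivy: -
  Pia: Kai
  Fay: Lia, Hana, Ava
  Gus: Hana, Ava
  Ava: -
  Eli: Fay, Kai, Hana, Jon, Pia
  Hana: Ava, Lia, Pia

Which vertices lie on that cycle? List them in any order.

DFS with gray/black marking from Pia:
Pia gray
  Kai gray
    Jon gray
      Gus gray
        Hana gray
          Ava gray
          Ava black
          Lia gray
            Lia→Ava: Ava black — skip
          Lia black
          Hana→Pia: Pia is gray → back edge
Back edge closes the cycle Pia → Kai → Jon → Gus → Hana → Pia; its vertices are {Gus, Jon, Kai, Pia, Hana}.

Gus, Jon, Kai, Pia, Hana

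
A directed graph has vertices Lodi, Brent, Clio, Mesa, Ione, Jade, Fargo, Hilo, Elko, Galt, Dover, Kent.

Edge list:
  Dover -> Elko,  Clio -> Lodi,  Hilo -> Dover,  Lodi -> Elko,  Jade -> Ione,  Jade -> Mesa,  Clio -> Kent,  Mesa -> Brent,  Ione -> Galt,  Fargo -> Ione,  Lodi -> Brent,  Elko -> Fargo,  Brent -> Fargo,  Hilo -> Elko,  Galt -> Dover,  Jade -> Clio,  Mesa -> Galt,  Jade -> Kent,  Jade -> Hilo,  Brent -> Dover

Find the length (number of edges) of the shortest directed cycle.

For each vertex v, BFS finds the shortest path from v back to v.
The shortest such closed walk is Ione → Galt → Dover → Elko → Fargo → Ione, length 5.

5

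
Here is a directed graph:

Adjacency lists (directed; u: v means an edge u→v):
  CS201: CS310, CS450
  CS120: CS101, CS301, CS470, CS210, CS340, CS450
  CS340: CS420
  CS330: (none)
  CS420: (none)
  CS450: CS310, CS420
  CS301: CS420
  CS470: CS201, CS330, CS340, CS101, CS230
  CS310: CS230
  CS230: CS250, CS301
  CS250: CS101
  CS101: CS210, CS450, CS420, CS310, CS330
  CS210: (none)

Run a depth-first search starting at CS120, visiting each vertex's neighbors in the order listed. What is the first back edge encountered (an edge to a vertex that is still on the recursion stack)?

CS250->CS101

DFS from CS120 (visiting each vertex's neighbors in the order listed); mark gray on enter, black on exit:
CS120 gray
  CS101 gray
    CS210 gray
    CS210 black
    CS450 gray
      CS310 gray
        CS230 gray
          CS250 gray
            CS250→CS101: CS101 is gray → back edge
First back edge: CS250 → CS101.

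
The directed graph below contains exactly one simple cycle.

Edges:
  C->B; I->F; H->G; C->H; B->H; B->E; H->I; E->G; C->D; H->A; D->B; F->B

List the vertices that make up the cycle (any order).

B, F, H, I

DFS with gray/black marking from H:
H gray
  G gray
  G black
  A gray
  A black
  I gray
    F gray
      B gray
        E gray
          E→G: G black — skip
        E black
        B→H: H is gray → back edge
Back edge closes the cycle H → I → F → B → H; its vertices are {B, F, H, I}.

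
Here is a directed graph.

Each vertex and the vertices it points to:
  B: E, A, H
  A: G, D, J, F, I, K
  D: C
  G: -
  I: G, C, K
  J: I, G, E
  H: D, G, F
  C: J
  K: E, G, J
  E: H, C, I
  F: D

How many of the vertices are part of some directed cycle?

8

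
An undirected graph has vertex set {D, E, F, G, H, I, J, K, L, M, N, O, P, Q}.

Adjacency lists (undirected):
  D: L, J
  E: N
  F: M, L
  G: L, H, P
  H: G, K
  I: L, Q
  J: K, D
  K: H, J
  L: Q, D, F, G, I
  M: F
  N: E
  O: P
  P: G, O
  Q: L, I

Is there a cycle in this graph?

Yes

DFS, tracking each vertex's parent; an edge to a visited non-parent vertex closes a cycle.
Start from N:
visit N (parent –)
  visit E (parent N)
    E–N: parent, skip
visit D (parent –)
  visit L (parent D)
    visit Q (parent L)
      Q–L: parent, skip
      visit I (parent Q)
        I–L: L visited and ≠ parent → cycle
Cycle: L – Q – I – L.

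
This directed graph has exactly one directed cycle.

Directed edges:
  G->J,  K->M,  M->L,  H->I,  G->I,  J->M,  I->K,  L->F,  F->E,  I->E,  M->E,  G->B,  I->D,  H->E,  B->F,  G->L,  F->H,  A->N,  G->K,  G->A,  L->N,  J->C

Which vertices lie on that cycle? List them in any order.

DFS with gray/black marking from I:
I gray
  K gray
    M gray
      E gray
      E black
      L gray
        N gray
        N black
        F gray
          F→E: E black — skip
          H gray
            H→E: E black — skip
            H→I: I is gray → back edge
Back edge closes the cycle I → K → M → L → F → H → I; its vertices are {F, H, I, K, L, M}.

F, H, I, K, L, M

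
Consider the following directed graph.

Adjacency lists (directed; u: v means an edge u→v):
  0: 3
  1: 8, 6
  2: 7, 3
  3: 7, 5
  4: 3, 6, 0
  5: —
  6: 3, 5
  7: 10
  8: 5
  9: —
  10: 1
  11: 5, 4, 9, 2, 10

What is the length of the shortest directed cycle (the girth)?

5

For each vertex v, BFS finds the shortest path from v back to v.
The shortest such closed walk is 10 → 1 → 6 → 3 → 7 → 10, length 5.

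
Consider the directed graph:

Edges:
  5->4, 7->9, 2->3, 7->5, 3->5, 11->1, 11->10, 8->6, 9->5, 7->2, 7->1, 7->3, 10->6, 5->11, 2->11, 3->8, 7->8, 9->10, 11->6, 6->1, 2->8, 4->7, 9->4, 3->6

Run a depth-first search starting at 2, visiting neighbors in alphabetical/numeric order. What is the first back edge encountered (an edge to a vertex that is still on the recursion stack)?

7→2

DFS from 2 (visiting neighbors in alphabetical/numeric order); mark gray on enter, black on exit:
2 gray
  3 gray
    5 gray
      4 gray
        7 gray
          1 gray
          1 black
          7→2: 2 is gray → back edge
First back edge: 7 → 2.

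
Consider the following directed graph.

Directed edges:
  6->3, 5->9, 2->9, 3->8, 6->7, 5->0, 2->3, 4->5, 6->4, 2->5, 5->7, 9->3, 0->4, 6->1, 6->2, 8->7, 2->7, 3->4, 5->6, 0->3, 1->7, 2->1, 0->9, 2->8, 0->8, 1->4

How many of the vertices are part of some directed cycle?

8

A vertex is on a directed cycle iff it belongs to a strongly connected component of size ≥ 2 (or has a self-loop).
The vertices on cycles are {0, 1, 2, 3, 4, 5, 6, 9} — 8 in total.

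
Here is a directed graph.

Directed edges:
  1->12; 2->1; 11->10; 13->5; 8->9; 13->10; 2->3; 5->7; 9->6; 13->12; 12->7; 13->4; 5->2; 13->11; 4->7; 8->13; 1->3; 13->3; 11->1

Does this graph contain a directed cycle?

DFS with white/gray/black marking, starting from 10:
10 gray
10 black
1 gray
  12 gray
    7 gray
    7 black
  12 black
  3 gray
  3 black
1 black
2 gray
  2→3: 3 black — skip
  2→1: 1 black — skip
2 black
4 gray
  4→7: 7 black — skip
4 black
5 gray
  5→2: 2 black — skip
  5→7: 7 black — skip
5 black
6 gray
6 black
8 gray
  9 gray
    9→6: 6 black — skip
  9 black
  13 gray
    13→10: 10 black — skip
    11 gray
      11→10: 10 black — skip
      11→1: 1 black — skip
    11 black
    13→3: 3 black — skip
    13→4: 4 black — skip
    13→5: 5 black — skip
    13→12: 12 black — skip
  13 black
8 black
Every edge goes to a white or black vertex — no back edge, so the graph is acyclic.

No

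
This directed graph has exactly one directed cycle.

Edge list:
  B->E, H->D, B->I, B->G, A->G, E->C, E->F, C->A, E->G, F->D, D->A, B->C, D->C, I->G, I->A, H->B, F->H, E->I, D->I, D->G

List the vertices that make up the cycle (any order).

DFS with gray/black marking from E:
E gray
  G gray
  G black
  I gray
    A gray
      A→G: G black — skip
    A black
    I→G: G black — skip
  I black
  F gray
    D gray
      D→I: I black — skip
      D→G: G black — skip
      D→A: A black — skip
      C gray
        C→A: A black — skip
      C black
    D black
    H gray
      H→D: D black — skip
      B gray
        B→G: G black — skip
        B→E: E is gray → back edge
Back edge closes the cycle E → F → H → B → E; its vertices are {B, E, F, H}.

B, E, F, H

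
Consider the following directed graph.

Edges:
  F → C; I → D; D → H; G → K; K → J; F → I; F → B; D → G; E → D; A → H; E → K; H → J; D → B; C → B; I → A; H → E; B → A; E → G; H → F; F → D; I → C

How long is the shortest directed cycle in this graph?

For each vertex v, BFS finds the shortest path from v back to v.
The shortest such closed walk is H → F → D → H, length 3.

3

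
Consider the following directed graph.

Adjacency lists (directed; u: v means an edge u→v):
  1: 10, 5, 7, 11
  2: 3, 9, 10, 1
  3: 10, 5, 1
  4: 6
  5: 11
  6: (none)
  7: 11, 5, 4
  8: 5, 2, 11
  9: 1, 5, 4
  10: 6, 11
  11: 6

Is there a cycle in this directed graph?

DFS with white/gray/black marking, starting from 5:
5 gray
  11 gray
    6 gray
    6 black
  11 black
5 black
1 gray
  10 gray
    10→6: 6 black — skip
    10→11: 11 black — skip
  10 black
  1→5: 5 black — skip
  7 gray
    7→11: 11 black — skip
    7→5: 5 black — skip
    4 gray
      4→6: 6 black — skip
    4 black
  7 black
  1→11: 11 black — skip
1 black
2 gray
  3 gray
    3→10: 10 black — skip
    3→5: 5 black — skip
    3→1: 1 black — skip
  3 black
  9 gray
    9→1: 1 black — skip
    9→5: 5 black — skip
    9→4: 4 black — skip
  9 black
  2→10: 10 black — skip
  2→1: 1 black — skip
2 black
8 gray
  8→5: 5 black — skip
  8→2: 2 black — skip
  8→11: 11 black — skip
8 black
Every edge goes to a white or black vertex — no back edge, so the graph is acyclic.

No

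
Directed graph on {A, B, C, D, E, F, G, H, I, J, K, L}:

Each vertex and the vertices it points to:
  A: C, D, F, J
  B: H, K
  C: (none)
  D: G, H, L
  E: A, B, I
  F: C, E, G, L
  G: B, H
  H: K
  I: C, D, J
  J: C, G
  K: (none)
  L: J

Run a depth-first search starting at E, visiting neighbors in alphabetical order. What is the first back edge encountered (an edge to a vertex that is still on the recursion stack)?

DFS from E (visiting neighbors in alphabetical order); mark gray on enter, black on exit:
E gray
  A gray
    C gray
    C black
    D gray
      G gray
        B gray
          H gray
            K gray
            K black
          H black
          B→K: K black — skip
        B black
        G→H: H black — skip
      G black
      D→H: H black — skip
      L gray
        J gray
          J→C: C black — skip
          J→G: G black — skip
        J black
      L black
    D black
    F gray
      F→C: C black — skip
      F→E: E is gray → back edge
First back edge: F → E.

F→E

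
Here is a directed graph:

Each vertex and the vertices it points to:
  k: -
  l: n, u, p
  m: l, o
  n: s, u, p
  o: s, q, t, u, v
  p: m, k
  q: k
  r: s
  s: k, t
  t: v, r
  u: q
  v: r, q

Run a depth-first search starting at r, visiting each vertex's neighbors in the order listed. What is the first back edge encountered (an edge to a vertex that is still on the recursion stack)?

DFS from r (visiting each vertex's neighbors in the order listed); mark gray on enter, black on exit:
r gray
  s gray
    k gray
    k black
    t gray
      v gray
        v→r: r is gray → back edge
First back edge: v → r.

v→r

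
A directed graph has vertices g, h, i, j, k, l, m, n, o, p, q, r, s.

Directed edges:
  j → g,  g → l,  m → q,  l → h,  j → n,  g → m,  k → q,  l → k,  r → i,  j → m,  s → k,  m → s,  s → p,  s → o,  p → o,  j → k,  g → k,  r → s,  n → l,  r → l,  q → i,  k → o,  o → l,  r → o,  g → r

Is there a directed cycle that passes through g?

No

g lies on a cycle iff there is a path from g back to itself.
Exploring from g, it never reaches itself; equivalently, its strongly connected component is a singleton.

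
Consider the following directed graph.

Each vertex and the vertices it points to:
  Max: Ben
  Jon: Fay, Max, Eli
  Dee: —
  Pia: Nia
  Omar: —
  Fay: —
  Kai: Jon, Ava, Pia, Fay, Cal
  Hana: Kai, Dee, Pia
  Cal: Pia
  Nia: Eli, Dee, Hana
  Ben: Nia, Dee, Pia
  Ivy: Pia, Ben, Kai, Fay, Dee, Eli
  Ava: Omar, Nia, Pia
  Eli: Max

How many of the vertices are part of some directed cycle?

A vertex is on a directed cycle iff it belongs to a strongly connected component of size ≥ 2 (or has a self-loop).
The vertices on cycles are {Ava, Ben, Cal, Eli, Jon, Kai, Max, Nia, Pia, Hana} — 10 in total.

10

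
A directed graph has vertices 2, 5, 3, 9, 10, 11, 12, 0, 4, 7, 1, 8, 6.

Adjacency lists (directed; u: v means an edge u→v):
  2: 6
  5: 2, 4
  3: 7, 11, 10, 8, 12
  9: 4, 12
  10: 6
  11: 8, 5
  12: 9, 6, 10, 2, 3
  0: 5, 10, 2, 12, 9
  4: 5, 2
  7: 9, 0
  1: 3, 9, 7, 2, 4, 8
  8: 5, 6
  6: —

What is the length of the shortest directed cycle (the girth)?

2

For each vertex v, BFS finds the shortest path from v back to v.
The shortest such closed walk is 3 → 12 → 3, length 2.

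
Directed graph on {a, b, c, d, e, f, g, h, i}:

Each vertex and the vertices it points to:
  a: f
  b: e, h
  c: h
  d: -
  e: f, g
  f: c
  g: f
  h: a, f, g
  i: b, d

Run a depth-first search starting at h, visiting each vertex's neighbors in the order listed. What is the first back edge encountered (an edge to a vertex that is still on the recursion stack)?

c->h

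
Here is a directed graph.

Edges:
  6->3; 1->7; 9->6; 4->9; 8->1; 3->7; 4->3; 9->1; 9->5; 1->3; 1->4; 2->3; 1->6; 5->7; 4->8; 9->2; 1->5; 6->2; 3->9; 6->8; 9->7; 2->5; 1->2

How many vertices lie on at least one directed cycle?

A vertex is on a directed cycle iff it belongs to a strongly connected component of size ≥ 2 (or has a self-loop).
The vertices on cycles are {1, 2, 3, 4, 6, 8, 9} — 7 in total.

7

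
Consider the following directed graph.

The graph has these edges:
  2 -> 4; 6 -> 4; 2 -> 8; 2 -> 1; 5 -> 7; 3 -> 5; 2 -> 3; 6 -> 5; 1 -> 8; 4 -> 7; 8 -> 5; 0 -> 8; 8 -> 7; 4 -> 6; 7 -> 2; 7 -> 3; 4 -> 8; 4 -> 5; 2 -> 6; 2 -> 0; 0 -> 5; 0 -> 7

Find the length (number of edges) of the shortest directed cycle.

For each vertex v, BFS finds the shortest path from v back to v.
The shortest such closed walk is 6 → 4 → 6, length 2.

2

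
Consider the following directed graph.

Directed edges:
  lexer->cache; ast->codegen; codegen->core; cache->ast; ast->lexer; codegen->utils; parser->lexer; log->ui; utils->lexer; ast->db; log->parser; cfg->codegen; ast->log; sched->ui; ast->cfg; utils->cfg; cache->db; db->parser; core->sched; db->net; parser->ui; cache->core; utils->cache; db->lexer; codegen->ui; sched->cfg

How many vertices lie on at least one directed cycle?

A vertex is on a directed cycle iff it belongs to a strongly connected component of size ≥ 2 (or has a self-loop).
The vertices on cycles are {db, ast, cfg, log, core, cache, lexer, sched, utils, parser, codegen} — 11 in total.

11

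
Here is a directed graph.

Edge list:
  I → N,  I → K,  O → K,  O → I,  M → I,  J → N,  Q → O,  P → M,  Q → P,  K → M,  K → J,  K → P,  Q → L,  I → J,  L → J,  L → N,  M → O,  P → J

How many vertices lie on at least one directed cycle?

5

A vertex is on a directed cycle iff it belongs to a strongly connected component of size ≥ 2 (or has a self-loop).
The vertices on cycles are {I, K, M, O, P} — 5 in total.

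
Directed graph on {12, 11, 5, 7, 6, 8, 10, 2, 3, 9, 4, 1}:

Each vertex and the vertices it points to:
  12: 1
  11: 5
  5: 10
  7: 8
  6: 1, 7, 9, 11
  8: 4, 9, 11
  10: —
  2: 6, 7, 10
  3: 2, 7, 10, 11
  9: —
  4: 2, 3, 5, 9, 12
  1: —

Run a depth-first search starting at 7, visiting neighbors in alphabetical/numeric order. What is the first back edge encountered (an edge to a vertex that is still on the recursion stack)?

DFS from 7 (visiting neighbors in alphabetical/numeric order); mark gray on enter, black on exit:
7 gray
  8 gray
    4 gray
      2 gray
        6 gray
          1 gray
          1 black
          6→7: 7 is gray → back edge
First back edge: 6 → 7.

6→7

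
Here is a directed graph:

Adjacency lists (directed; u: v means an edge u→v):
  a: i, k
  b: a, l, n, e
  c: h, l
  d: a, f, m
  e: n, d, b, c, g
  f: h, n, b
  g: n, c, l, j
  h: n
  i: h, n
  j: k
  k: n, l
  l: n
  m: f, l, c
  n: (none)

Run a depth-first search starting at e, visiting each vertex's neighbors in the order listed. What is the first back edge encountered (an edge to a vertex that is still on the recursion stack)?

b->e

DFS from e (visiting each vertex's neighbors in the order listed); mark gray on enter, black on exit:
e gray
  n gray
  n black
  d gray
    a gray
      i gray
        h gray
          h→n: n black — skip
        h black
        i→n: n black — skip
      i black
      k gray
        k→n: n black — skip
        l gray
          l→n: n black — skip
        l black
      k black
    a black
    f gray
      f→h: h black — skip
      f→n: n black — skip
      b gray
        b→a: a black — skip
        b→l: l black — skip
        b→n: n black — skip
        b→e: e is gray → back edge
First back edge: b → e.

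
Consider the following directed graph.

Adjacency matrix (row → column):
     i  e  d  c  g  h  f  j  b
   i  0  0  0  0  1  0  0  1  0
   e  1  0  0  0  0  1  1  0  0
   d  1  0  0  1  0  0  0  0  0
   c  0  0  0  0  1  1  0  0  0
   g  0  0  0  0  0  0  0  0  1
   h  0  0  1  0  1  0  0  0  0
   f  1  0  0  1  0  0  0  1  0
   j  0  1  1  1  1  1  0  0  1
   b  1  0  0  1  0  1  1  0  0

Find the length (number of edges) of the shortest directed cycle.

3

For each vertex v, BFS finds the shortest path from v back to v.
The shortest such closed walk is j → b → i → j, length 3.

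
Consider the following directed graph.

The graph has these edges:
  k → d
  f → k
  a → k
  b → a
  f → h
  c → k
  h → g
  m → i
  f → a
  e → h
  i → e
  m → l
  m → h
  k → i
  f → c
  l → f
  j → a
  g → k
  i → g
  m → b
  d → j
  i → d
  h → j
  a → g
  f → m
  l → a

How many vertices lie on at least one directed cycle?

11

A vertex is on a directed cycle iff it belongs to a strongly connected component of size ≥ 2 (or has a self-loop).
The vertices on cycles are {a, d, e, f, g, h, i, j, k, l, m} — 11 in total.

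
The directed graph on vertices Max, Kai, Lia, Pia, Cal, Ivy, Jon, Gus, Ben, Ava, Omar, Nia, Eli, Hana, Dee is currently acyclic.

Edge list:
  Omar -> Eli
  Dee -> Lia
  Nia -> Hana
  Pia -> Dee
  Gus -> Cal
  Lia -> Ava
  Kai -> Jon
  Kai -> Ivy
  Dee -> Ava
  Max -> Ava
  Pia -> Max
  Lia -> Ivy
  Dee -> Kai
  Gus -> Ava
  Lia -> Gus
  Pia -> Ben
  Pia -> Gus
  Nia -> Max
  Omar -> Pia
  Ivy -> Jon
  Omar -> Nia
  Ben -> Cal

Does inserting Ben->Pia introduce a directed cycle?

Yes

Adding Ben→Pia creates a cycle iff Pia can already reach Ben.
Path from Pia: Pia → Ben.
So Pia → … → Ben → Pia is a cycle.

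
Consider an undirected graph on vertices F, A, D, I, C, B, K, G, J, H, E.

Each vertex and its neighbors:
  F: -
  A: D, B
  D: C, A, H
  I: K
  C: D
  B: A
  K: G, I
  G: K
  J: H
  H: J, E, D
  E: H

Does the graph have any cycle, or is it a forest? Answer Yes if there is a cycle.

No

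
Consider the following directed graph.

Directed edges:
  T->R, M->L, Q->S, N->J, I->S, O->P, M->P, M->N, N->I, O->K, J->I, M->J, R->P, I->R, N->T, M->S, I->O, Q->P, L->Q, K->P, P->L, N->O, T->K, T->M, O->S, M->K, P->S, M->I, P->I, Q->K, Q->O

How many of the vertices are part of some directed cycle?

10

A vertex is on a directed cycle iff it belongs to a strongly connected component of size ≥ 2 (or has a self-loop).
The vertices on cycles are {I, K, L, M, N, O, P, Q, R, T} — 10 in total.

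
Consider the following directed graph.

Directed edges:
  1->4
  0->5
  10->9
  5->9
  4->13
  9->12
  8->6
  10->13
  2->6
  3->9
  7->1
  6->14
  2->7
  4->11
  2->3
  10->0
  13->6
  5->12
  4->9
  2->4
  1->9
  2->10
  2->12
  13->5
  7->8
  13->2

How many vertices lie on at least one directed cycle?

6

A vertex is on a directed cycle iff it belongs to a strongly connected component of size ≥ 2 (or has a self-loop).
The vertices on cycles are {1, 2, 4, 7, 10, 13} — 6 in total.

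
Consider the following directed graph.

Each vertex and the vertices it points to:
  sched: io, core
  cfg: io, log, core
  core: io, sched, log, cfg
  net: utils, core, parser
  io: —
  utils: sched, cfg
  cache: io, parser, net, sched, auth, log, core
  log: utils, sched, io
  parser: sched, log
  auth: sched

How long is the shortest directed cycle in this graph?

2

For each vertex v, BFS finds the shortest path from v back to v.
The shortest such closed walk is core → cfg → core, length 2.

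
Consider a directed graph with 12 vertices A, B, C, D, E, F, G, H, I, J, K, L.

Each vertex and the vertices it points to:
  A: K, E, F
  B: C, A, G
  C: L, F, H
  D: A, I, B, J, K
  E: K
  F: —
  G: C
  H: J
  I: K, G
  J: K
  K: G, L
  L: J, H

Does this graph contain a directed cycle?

DFS with white/gray/black marking, starting from G:
G gray
  C gray
    L gray
      J gray
        K gray
          K→G: G is gray → back edge
Back edge found, so a cycle exists: G → C → L → J → K → G.

Yes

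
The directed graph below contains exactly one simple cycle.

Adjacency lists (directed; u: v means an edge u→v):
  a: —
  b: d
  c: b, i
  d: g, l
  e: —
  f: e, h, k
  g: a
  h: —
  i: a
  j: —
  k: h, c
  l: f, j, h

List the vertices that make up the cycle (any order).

DFS with gray/black marking from d:
d gray
  g gray
    a gray
    a black
  g black
  l gray
    f gray
      e gray
      e black
      h gray
      h black
      k gray
        k→h: h black — skip
        c gray
          b gray
            b→d: d is gray → back edge
Back edge closes the cycle d → l → f → k → c → b → d; its vertices are {b, c, d, f, k, l}.

b, c, d, f, k, l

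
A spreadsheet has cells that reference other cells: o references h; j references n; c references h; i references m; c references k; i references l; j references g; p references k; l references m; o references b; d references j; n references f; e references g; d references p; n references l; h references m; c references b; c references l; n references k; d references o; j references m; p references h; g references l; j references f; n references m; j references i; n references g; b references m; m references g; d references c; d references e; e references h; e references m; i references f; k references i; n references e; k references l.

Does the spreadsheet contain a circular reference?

Yes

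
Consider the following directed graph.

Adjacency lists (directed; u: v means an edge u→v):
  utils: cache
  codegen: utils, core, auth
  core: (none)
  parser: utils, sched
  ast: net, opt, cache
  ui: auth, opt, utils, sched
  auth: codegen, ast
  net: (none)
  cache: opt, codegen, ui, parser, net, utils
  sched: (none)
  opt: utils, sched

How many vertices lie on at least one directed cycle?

A vertex is on a directed cycle iff it belongs to a strongly connected component of size ≥ 2 (or has a self-loop).
The vertices on cycles are {ui, ast, opt, auth, cache, utils, parser, codegen} — 8 in total.

8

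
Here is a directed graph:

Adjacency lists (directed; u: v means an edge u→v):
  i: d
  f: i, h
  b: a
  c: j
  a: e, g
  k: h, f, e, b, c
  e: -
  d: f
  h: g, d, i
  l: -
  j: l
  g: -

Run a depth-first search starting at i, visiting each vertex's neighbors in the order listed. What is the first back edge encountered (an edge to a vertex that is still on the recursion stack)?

DFS from i (visiting each vertex's neighbors in the order listed); mark gray on enter, black on exit:
i gray
  d gray
    f gray
      f→i: i is gray → back edge
First back edge: f → i.

f->i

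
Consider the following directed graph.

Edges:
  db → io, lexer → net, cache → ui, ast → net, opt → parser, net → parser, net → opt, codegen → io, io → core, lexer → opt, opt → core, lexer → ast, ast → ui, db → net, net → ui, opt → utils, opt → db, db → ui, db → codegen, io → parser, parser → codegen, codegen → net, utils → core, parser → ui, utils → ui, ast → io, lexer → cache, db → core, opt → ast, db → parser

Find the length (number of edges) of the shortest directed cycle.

For each vertex v, BFS finds the shortest path from v back to v.
The shortest such closed walk is opt → ast → net → opt, length 3.

3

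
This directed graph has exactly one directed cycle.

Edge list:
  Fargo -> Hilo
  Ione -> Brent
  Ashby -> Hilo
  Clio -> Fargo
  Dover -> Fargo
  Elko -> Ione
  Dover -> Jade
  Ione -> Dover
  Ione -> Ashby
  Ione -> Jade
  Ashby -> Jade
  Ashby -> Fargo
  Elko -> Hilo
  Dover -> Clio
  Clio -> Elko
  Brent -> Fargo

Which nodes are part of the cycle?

DFS with gray/black marking from Elko:
Elko gray
  Ione gray
    Ashby gray
      Fargo gray
        Hilo gray
        Hilo black
      Fargo black
      Jade gray
      Jade black
      Ashby→Hilo: Hilo black — skip
    Ashby black
    Ione→Jade: Jade black — skip
    Dover gray
      Dover→Jade: Jade black — skip
      Dover→Fargo: Fargo black — skip
      Clio gray
        Clio→Elko: Elko is gray → back edge
Back edge closes the cycle Elko → Ione → Dover → Clio → Elko; its vertices are {Clio, Elko, Ione, Dover}.

Clio, Elko, Ione, Dover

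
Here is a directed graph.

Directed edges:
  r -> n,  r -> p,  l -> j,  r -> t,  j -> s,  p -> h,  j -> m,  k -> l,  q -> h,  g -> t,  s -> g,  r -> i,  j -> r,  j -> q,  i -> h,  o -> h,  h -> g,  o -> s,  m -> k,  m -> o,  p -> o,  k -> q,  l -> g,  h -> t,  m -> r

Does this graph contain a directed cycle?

DFS with white/gray/black marking, starting from g:
g gray
  t gray
  t black
g black
h gray
  h→t: t black — skip
  h→g: g black — skip
h black
i gray
  i→h: h black — skip
i black
j gray
  q gray
    q→h: h black — skip
  q black
  s gray
    s→g: g black — skip
  s black
  r gray
    r→t: t black — skip
    r→i: i black — skip
    p gray
      p→h: h black — skip
      o gray
        o→h: h black — skip
        o→s: s black — skip
      o black
    p black
    n gray
    n black
  r black
  m gray
    k gray
      k→q: q black — skip
      l gray
        l→g: g black — skip
        l→j: j is gray → back edge
Back edge found, so a cycle exists: j → m → k → l → j.

Yes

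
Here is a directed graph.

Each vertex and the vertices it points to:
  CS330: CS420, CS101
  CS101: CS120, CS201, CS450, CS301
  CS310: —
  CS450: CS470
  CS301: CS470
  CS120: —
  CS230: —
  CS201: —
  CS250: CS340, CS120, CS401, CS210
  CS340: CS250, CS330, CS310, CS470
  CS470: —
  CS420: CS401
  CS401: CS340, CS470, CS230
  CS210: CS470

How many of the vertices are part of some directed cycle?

5

A vertex is on a directed cycle iff it belongs to a strongly connected component of size ≥ 2 (or has a self-loop).
The vertices on cycles are {CS250, CS330, CS340, CS401, CS420} — 5 in total.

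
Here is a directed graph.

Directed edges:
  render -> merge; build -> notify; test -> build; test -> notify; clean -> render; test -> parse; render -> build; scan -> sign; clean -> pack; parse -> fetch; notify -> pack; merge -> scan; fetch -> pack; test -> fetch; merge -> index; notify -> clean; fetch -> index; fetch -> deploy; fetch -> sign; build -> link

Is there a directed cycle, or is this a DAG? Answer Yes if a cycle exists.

Yes

DFS with white/gray/black marking, starting from clean:
clean gray
  pack gray
  pack black
  render gray
    merge gray
      scan gray
        sign gray
        sign black
      scan black
      index gray
      index black
    merge black
    build gray
      link gray
      link black
      notify gray
        notify→pack: pack black — skip
        notify→clean: clean is gray → back edge
Back edge found, so a cycle exists: clean → render → build → notify → clean.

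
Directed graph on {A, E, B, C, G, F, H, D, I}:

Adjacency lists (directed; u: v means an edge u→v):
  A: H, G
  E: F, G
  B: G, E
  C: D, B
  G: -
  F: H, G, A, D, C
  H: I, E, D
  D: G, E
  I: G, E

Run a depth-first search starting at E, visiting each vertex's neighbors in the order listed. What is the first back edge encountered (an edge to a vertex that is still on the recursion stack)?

DFS from E (visiting each vertex's neighbors in the order listed); mark gray on enter, black on exit:
E gray
  F gray
    H gray
      I gray
        G gray
        G black
        I→E: E is gray → back edge
First back edge: I → E.

I->E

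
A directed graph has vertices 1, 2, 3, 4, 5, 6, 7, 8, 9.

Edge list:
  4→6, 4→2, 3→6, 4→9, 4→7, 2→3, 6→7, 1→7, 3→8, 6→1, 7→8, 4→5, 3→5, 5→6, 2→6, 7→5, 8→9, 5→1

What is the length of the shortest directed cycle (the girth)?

3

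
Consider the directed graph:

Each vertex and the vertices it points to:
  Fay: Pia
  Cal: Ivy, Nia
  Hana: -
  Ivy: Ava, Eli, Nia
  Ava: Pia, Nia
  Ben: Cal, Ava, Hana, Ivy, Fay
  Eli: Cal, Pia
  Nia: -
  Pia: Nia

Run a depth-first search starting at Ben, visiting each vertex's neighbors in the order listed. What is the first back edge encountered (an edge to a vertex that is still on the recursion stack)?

Eli→Cal

DFS from Ben (visiting each vertex's neighbors in the order listed); mark gray on enter, black on exit:
Ben gray
  Cal gray
    Ivy gray
      Ava gray
        Pia gray
          Nia gray
          Nia black
        Pia black
        Ava→Nia: Nia black — skip
      Ava black
      Eli gray
        Eli→Cal: Cal is gray → back edge
First back edge: Eli → Cal.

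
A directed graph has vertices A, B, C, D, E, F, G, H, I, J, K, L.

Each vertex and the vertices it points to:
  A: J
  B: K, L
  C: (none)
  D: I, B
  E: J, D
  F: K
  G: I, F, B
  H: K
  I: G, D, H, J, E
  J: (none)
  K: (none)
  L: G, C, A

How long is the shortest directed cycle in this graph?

For each vertex v, BFS finds the shortest path from v back to v.
The shortest such closed walk is I → D → I, length 2.

2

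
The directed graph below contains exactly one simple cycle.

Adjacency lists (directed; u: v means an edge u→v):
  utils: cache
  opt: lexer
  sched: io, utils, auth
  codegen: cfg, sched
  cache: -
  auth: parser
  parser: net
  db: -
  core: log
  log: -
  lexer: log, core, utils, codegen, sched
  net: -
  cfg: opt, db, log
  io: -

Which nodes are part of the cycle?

DFS with gray/black marking from lexer:
lexer gray
  log gray
  log black
  core gray
    core→log: log black — skip
  core black
  utils gray
    cache gray
    cache black
  utils black
  codegen gray
    cfg gray
      opt gray
        opt→lexer: lexer is gray → back edge
Back edge closes the cycle lexer → codegen → cfg → opt → lexer; its vertices are {cfg, opt, lexer, codegen}.

cfg, opt, lexer, codegen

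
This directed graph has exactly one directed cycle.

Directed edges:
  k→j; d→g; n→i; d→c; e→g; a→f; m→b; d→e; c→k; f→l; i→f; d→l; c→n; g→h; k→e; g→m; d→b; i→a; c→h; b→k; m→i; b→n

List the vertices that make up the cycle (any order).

DFS with gray/black marking from g:
g gray
  m gray
    b gray
      n gray
        i gray
          f gray
            l gray
            l black
          f black
          a gray
            a→f: f black — skip
          a black
        i black
      n black
      k gray
        e gray
          e→g: g is gray → back edge
Back edge closes the cycle g → m → b → k → e → g; its vertices are {b, e, g, k, m}.

b, e, g, k, m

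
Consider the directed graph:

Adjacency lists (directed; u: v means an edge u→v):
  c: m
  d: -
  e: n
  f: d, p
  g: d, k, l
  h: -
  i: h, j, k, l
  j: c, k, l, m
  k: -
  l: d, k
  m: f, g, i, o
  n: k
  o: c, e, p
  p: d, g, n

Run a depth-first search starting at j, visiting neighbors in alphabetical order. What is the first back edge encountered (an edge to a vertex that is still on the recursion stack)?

i->j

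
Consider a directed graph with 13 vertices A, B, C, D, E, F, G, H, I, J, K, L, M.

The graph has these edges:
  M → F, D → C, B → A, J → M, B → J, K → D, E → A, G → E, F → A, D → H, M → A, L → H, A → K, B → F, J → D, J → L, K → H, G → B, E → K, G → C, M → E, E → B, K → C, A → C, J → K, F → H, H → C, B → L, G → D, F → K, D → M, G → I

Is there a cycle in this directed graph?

Yes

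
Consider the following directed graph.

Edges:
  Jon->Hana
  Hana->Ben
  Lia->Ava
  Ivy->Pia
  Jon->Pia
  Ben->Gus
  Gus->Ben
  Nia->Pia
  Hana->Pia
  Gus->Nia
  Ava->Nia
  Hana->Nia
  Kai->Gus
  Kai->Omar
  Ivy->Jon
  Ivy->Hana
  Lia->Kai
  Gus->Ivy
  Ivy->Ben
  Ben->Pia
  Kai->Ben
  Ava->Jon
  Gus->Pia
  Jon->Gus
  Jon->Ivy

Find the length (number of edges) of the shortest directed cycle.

2

For each vertex v, BFS finds the shortest path from v back to v.
The shortest such closed walk is Gus → Ben → Gus, length 2.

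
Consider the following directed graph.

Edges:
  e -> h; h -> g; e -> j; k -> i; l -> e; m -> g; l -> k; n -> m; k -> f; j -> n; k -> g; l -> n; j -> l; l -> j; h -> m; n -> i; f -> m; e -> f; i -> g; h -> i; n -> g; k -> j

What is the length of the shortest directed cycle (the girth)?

2

For each vertex v, BFS finds the shortest path from v back to v.
The shortest such closed walk is j → l → j, length 2.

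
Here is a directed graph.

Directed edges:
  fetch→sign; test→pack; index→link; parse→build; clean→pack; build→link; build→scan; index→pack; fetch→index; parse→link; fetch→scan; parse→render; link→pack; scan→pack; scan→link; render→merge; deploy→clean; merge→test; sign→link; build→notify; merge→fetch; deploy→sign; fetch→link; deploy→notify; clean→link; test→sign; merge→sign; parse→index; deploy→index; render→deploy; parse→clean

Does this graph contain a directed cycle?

DFS with white/gray/black marking, starting from clean:
clean gray
  link gray
    pack gray
    pack black
  link black
  clean→pack: pack black — skip
clean black
render gray
  merge gray
    sign gray
      sign→link: link black — skip
    sign black
    fetch gray
      fetch→link: link black — skip
      scan gray
        scan→link: link black — skip
        scan→pack: pack black — skip
      scan black
      fetch→sign: sign black — skip
      index gray
        index→pack: pack black — skip
        index→link: link black — skip
      index black
    fetch black
    test gray
      test→sign: sign black — skip
      test→pack: pack black — skip
    test black
  merge black
  deploy gray
    deploy→index: index black — skip
    deploy→sign: sign black — skip
    notify gray
    notify black
    deploy→clean: clean black — skip
  deploy black
render black
parse gray
  parse→link: link black — skip
  build gray
    build→notify: notify black — skip
    build→scan: scan black — skip
    build→link: link black — skip
  build black
  parse→render: render black — skip
  parse→clean: clean black — skip
  parse→index: index black — skip
parse black
Every edge goes to a white or black vertex — no back edge, so the graph is acyclic.

No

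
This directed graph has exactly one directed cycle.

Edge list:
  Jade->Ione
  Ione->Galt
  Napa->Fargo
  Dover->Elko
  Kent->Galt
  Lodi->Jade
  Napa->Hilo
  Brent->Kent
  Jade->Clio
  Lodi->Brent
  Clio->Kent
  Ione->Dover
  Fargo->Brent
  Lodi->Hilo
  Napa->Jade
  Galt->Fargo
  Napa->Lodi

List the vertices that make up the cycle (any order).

Galt, Kent, Brent, Fargo

DFS with gray/black marking from Galt:
Galt gray
  Fargo gray
    Brent gray
      Kent gray
        Kent→Galt: Galt is gray → back edge
Back edge closes the cycle Galt → Fargo → Brent → Kent → Galt; its vertices are {Galt, Kent, Brent, Fargo}.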